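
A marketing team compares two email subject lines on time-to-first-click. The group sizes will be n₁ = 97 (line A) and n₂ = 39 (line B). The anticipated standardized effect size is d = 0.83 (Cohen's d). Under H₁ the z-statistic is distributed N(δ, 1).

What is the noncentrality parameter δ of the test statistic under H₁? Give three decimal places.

The noncentrality parameter scales effect size by the design's sample-size factor: δ = d / √(1/n₁ + 1/n₂) = 0.83 / √(1/97 + 1/39) = 4.3775

δ ≈ 4.378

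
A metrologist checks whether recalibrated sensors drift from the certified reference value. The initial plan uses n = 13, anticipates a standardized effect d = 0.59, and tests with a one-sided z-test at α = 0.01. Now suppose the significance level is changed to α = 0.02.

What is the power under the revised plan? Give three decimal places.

Power ≈ 0.529

δ = d·√n = 0.59 × √13 = 2.1273 (unchanged). New critical value: z_{0.02} = 2.054.
Revised power = P(Z > 2.054 − δ) = Φ(0.074) = 0.5293.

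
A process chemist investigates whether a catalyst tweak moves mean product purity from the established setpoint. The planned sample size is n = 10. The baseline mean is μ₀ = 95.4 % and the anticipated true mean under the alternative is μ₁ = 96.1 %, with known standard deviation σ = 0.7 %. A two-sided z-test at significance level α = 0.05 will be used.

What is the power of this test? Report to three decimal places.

Standardized effect: d = |μ₁ − μ₀| / σ = |96.1 − 95.4| / 0.7 = 1.0000
Noncentrality parameter: δ = d·√n = 1.0000 × √10 = 3.1623
Critical value for a two-sided test at α = 0.05: z_{α/2} = 1.960.
Power = Φ(δ − 1.960) + Φ(−δ − 1.960) = Φ(1.202) + Φ(-5.122) = 0.8854 + 0.0000 = 0.8854.

Power ≈ 0.885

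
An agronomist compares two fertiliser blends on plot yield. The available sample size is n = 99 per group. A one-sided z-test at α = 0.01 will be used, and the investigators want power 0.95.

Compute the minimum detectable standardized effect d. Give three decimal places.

d ≈ 0.564

Need Φ(δ − 2.326) = 0.95, so δ = 2.326 + 1.645 = 3.971.
δ = d·√(n/2) ⇒ d = δ/√(n/2) = 3.971/√(99/2) = 0.5644.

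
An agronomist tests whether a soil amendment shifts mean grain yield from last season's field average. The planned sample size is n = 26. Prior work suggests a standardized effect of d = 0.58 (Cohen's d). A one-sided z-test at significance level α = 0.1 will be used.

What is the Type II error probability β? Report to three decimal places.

Noncentrality parameter: δ = d·√n = 0.58 × √26 = 2.9574
One-sided α = 0.1 → critical value z_{0.1} = 1.282.
Power = Φ(δ − 1.282) = Φ(1.676) = 0.9531.
Type II error: β = 1 − power = 1 − 0.9531 = 0.0469.

β ≈ 0.047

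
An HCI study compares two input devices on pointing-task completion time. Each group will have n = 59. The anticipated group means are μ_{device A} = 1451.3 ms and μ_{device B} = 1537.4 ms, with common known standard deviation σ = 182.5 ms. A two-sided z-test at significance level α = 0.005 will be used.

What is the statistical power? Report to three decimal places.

Standardized effect: d = |μ_{device A} − μ_{device B}| / σ = |1451.3 − 1537.4| / 182.5 = 0.4718
Noncentrality parameter: δ = d·√(n/2) = 0.4718 × √(59/2) = 2.5624
Two-sided α = 0.005 → critical value z_{0.0025} = 2.807.
Power = Φ(δ − 2.807) + Φ(−δ − 2.807) = Φ(-0.245) + Φ(-5.369) = 0.4034 + 0.0000 = 0.4034.

Power ≈ 0.403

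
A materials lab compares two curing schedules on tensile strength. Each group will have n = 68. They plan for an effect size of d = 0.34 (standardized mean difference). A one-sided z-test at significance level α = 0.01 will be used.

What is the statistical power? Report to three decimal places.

Noncentrality parameter: δ = d·√(n/2) = 0.34 × √(68/2) = 1.9825
Critical value for a one-sided test at α = 0.01: z_α = 2.326.
Power = Φ(δ − 2.326) = Φ(-0.344) = 0.3655.

Power ≈ 0.365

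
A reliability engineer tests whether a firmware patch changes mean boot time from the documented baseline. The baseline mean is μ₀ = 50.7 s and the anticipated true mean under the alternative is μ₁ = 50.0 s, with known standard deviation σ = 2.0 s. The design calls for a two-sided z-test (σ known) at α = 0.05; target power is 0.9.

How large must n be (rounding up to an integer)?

n = 86

Standardized effect: d = |μ₁ − μ₀| / σ = |50.0 − 50.7| / 2.0 = 0.3500
For power 0.9 need Φ(δ − z_{0.025}) = 0.9, so δ = z_{0.025} + z_{0.10} = 1.960 + 1.282 = 3.242.
(The Φ(−δ − z_{α/2}) term is vanishingly small for δ > 0 and is dropped in the standard sample-size formula.)
δ = d·√n ⇒ n = (δ/d)² = (3.242 / 0.3500)² = 85.77.
Round up to the next whole unit.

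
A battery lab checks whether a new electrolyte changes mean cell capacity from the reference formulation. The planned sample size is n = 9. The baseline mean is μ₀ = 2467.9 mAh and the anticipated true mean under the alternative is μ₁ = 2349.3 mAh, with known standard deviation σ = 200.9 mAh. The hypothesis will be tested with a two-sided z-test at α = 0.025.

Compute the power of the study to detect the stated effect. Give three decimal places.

Power ≈ 0.319

Standardized effect: d = |μ₁ − μ₀| / σ = |2349.3 − 2467.9| / 200.9 = 0.5903
Noncentrality parameter: δ = d·√n = 0.5903 × √9 = 1.7710
Critical value for a two-sided test at α = 0.025: z_{α/2} = 2.241.
Power = Φ(δ − 2.241) + Φ(−δ − 2.241) = Φ(-0.470) + Φ(-4.012) = 0.3190 + 0.0000 = 0.3191.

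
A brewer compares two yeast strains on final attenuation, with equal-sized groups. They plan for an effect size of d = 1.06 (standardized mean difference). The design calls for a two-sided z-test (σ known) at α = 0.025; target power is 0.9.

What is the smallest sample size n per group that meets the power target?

For power 0.9 need Φ(δ − z_{0.0125}) = 0.9, so δ = z_{0.0125} + z_{0.10} = 2.241 + 1.282 = 3.523.
(For δ > 0 the lower-tail rejection region contributes negligibly to power, so the one-term inversion is standard.)
δ = d·√(n/2) ⇒ n = 2(δ/d)² = 2 × (3.523 / 1.06)² = 22.09.
Round up to the next whole unit.

n = 23 per group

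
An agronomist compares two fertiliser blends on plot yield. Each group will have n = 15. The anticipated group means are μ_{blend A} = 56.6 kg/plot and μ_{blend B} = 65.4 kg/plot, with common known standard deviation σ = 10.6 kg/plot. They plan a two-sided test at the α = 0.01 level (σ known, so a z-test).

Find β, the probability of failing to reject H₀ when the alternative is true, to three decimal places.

β ≈ 0.619

Standardized effect: d = |μ_{blend A} − μ_{blend B}| / σ = |56.6 − 65.4| / 10.6 = 0.8302
Noncentrality parameter: δ = d·√(n/2) = 0.8302 × √(15/2) = 2.2736
Critical value for a two-sided test at α = 0.01: z_{α/2} = 2.576.
Power = Φ(δ − 2.576) + Φ(−δ − 2.576) = Φ(-0.302) + Φ(-4.849) = 0.3812 + 0.0000 = 0.3812.
Type II error: β = 1 − power = 1 − 0.3812 = 0.6188.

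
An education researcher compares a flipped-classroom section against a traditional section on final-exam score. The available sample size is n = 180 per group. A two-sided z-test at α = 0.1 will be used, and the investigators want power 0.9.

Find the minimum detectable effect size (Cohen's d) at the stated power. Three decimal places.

d ≈ 0.308

Need Φ(δ − 1.645) = 0.9, so δ = 1.645 + 1.282 = 2.926.
(Lower-tail contribution to power is negligible for δ > 0.)
δ = d·√(n/2) ⇒ d = δ/√(n/2) = 2.926/√(180/2) = 0.3085.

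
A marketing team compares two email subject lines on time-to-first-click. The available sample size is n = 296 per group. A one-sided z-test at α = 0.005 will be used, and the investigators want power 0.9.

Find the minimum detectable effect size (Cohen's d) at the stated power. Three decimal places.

Need Φ(δ − 2.576) = 0.9, so δ = 2.576 + 1.282 = 3.857.
δ = d·√(n/2) ⇒ d = δ/√(n/2) = 3.857/√(296/2) = 0.3171.

d ≈ 0.317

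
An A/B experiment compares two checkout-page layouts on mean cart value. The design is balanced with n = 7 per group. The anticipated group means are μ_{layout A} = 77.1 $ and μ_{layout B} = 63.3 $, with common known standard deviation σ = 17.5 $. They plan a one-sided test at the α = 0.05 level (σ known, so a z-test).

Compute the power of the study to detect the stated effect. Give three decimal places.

Standardized effect: d = |μ_{layout A} − μ_{layout B}| / σ = |77.1 − 63.3| / 17.5 = 0.7886
Noncentrality parameter: δ = d·√(n/2) = 0.7886 × √(7/2) = 1.4753
Critical value for a one-sided test at α = 0.05: z_α = 1.645.
Power = P(Z > 1.645 − δ) = Φ(-0.170) = 0.4327.

Power ≈ 0.433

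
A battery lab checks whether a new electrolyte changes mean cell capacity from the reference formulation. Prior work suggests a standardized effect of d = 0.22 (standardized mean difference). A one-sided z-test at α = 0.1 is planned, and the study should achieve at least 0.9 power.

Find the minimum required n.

For power 0.9 need Φ(δ − z_{0.1}) = 0.9, so δ = z_{0.1} + z_{0.10} = 1.282 + 1.282 = 2.563.
δ = d·√n ⇒ n = (δ/d)² = (2.563 / 0.22)² = 135.73.
Round up to the next whole unit.

n = 136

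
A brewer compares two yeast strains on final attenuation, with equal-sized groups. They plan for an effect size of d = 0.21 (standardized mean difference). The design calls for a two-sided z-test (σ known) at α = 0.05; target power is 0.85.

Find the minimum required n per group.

Set Φ(δ − 1.960) = 0.85; then δ − 1.960 = Φ⁻¹(0.85) = 1.036, giving δ = 2.996.
(The Φ(−δ − z_{α/2}) term is vanishingly small for δ > 0 and is dropped in the standard sample-size formula.)
δ = d·√(n/2) ⇒ n = 2(δ/d)² = 2 × (2.996 / 0.21)² = 407.18.
Rounding up, n = 408 per group.

n = 408 per group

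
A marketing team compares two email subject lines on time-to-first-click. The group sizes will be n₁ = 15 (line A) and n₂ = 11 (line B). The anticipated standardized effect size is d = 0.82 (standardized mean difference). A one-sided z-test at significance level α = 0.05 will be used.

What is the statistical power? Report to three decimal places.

Noncentrality parameter: δ = d / √(1/n₁ + 1/n₂) = 0.82 / √(1/15 + 1/11) = 2.0657
One-sided α = 0.05 → critical value z_{0.05} = 1.645.
Power = P(Z > 1.645 − δ) = Φ(0.421) = 0.6631.

Power ≈ 0.663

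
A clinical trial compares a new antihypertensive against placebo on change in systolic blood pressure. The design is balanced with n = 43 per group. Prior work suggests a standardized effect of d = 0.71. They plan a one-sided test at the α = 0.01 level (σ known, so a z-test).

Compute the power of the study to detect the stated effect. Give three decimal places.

Noncentrality parameter: δ = d·√(n/2) = 0.71 × √(43/2) = 3.2921
One-sided α = 0.01 → critical value z_{0.01} = 2.326.
Power = P(Z > 2.326 − δ) = Φ(0.966) = 0.8329.

Power ≈ 0.833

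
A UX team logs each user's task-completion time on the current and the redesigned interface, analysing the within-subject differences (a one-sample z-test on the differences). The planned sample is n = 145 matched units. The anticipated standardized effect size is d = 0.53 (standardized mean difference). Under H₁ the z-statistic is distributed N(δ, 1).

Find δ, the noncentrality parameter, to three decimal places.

δ = d·√n = 0.53 × √145 = 6.3820

δ ≈ 6.382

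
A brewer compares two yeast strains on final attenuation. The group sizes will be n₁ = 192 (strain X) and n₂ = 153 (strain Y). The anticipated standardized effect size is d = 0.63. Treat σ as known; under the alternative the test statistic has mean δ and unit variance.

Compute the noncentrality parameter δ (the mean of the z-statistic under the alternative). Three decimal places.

The noncentrality parameter scales effect size by the design's sample-size factor: δ = d / √(1/n₁ + 1/n₂) = 0.63 / √(1/192 + 1/153) = 5.8134

δ ≈ 5.813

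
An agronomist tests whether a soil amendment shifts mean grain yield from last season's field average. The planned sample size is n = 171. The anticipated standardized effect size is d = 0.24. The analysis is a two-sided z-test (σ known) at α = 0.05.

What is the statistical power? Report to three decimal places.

Power ≈ 0.881

Noncentrality parameter: δ = d·√n = 0.24 × √171 = 3.1384
Critical value for a two-sided test at α = 0.05: z_{α/2} = 1.960.
Power = Φ(δ − 1.960) + Φ(−δ − 1.960) = Φ(1.178) + Φ(-5.098) = 0.8807 + 0.0000 = 0.8807.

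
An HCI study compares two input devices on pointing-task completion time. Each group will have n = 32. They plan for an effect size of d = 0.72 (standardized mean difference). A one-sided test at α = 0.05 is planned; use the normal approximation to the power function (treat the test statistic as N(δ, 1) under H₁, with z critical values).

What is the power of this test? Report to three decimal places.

Power ≈ 0.892

Noncentrality parameter: δ = d·√(n/2) = 0.72 × √(32/2) = 2.8800
Critical value for a one-sided test at α = 0.05: z_α = 1.645.
Power = P(Z > 1.645 − δ) = Φ(1.235) = 0.8916.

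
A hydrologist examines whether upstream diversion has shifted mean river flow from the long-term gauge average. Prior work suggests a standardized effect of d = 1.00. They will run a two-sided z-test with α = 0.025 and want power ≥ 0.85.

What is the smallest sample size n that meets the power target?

n = 11

For power 0.85 need Φ(δ − z_{0.0125}) = 0.85, so δ = z_{0.0125} + z_{0.15} = 2.241 + 1.036 = 3.278.
(For δ > 0 the lower-tail rejection region contributes negligibly to power, so the one-term inversion is standard.)
δ = d·√n ⇒ n = (δ/d)² = (3.278 / 1.00)² = 10.74.
Rounding up, n = 11.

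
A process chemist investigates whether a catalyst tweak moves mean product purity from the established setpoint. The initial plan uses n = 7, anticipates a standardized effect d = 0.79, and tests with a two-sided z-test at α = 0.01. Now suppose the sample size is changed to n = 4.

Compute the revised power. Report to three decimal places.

Power ≈ 0.160

With n = 4: δ = d·√n = 0.79 × √4 = 1.5800. Critical value z_{0.005} = 2.576.
Revised power = Φ(δ − 2.576) + Φ(−δ − 2.576) = Φ(-0.996) + Φ(-4.156) = 0.1597 + 0.0000 = 0.1597.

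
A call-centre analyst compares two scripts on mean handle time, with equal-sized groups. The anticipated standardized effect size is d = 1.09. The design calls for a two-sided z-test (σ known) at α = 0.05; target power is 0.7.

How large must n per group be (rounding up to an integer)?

Set Φ(δ − 1.960) = 0.7; then δ − 1.960 = Φ⁻¹(0.7) = 0.524, giving δ = 2.484.
(The Φ(−δ − z_{α/2}) term is vanishingly small for δ > 0 and is dropped in the standard sample-size formula.)
δ = d·√(n/2) ⇒ n = 2(δ/d)² = 2 × (2.484 / 1.09)² = 10.39.
Rounding up, n = 11 per group.

n = 11 per group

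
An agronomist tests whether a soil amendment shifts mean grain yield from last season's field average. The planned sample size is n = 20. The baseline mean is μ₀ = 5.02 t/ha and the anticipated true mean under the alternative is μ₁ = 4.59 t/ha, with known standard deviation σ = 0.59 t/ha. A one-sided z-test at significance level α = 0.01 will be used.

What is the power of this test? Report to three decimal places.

Power ≈ 0.825

Standardized effect: d = |μ₁ − μ₀| / σ = |4.59 − 5.02| / 0.59 = 0.7288
Noncentrality parameter: δ = d·√n = 0.7288 × √20 = 3.2594
Critical value for a one-sided test at α = 0.01: z_α = 2.326.
Power = Φ(δ − 2.326) = Φ(0.933) = 0.8246.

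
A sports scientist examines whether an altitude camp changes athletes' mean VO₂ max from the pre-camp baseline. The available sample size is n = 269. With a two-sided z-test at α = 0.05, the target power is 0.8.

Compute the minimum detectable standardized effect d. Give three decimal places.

d ≈ 0.171

Need Φ(δ − 1.960) = 0.8, so δ = 1.960 + 0.842 = 2.802.
(Lower-tail contribution to power is negligible for δ > 0.)
δ = d·√n ⇒ d = δ/√n = 2.802/√269 = 0.1708.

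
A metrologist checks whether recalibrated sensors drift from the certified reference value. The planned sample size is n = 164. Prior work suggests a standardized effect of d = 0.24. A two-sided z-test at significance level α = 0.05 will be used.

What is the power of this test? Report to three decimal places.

Noncentrality parameter: δ = d·√n = 0.24 × √164 = 3.0735
Critical value for a two-sided test at α = 0.05: z_{α/2} = 1.960.
Power = Φ(δ − 1.960) + Φ(−δ − 1.960) = Φ(1.114) + Φ(-5.033) = 0.8673 + 0.0000 = 0.8673.

Power ≈ 0.867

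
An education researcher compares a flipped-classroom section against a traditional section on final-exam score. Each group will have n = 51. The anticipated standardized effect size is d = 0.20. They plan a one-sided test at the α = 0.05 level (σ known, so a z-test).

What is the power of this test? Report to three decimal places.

Noncentrality parameter: δ = d·√(n/2) = 0.20 × √(51/2) = 1.0100
Critical value for a one-sided test at α = 0.05: z_α = 1.645.
Power = P(Z > 1.645 − δ) = Φ(-0.635) = 0.2627.

Power ≈ 0.263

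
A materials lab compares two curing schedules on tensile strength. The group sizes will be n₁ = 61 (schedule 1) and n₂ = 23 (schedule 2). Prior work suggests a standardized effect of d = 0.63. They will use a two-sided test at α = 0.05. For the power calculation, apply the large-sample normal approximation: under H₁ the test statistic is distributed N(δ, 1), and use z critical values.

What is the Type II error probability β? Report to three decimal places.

Noncentrality parameter: δ = d / √(1/n₁ + 1/n₂) = 0.63 / √(1/61 + 1/23) = 2.5747
Two-sided α = 0.05 → critical value z_{0.025} = 1.960.
Power = Φ(δ − 1.960) + Φ(−δ − 1.960) = Φ(0.615) + Φ(-4.535) = 0.7306 + 0.0000 = 0.7306.
Type II error: β = 1 − power = 1 − 0.7306 = 0.2694.

β ≈ 0.269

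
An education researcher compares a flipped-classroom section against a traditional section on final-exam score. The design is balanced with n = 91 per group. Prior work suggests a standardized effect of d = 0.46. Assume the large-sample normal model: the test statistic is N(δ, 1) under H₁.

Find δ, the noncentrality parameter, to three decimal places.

δ ≈ 3.103

δ = d·√(n/2) = 0.46 × √(91/2) = 3.1029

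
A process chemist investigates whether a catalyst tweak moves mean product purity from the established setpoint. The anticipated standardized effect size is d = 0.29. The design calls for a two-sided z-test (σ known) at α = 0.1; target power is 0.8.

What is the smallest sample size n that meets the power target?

n = 74

For power 0.8 need Φ(δ − z_{0.05}) = 0.8, so δ = z_{0.05} + z_{0.20} = 1.645 + 0.842 = 2.486.
(The Φ(−δ − z_{α/2}) term is vanishingly small for δ > 0 and is dropped in the standard sample-size formula.)
δ = d·√n ⇒ n = (δ/d)² = (2.486 / 0.29)² = 73.51.
Rounding up, n = 74.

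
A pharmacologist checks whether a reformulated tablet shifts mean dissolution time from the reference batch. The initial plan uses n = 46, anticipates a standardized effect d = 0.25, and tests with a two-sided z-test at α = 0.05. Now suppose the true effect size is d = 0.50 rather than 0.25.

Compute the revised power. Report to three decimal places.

Power ≈ 0.924

With d = 0.50: δ = d·√n = 0.50 × √46 = 3.3912. Critical value z_{0.025} = 1.960.
Revised power = Φ(δ − 1.960) + Φ(−δ − 1.960) = Φ(1.431) + Φ(-5.351) = 0.9238 + 0.0000 = 0.9238.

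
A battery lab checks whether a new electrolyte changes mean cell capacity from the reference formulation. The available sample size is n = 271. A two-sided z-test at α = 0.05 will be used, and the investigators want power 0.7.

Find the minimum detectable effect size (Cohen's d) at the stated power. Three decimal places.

d ≈ 0.151

Need Φ(δ − 1.960) = 0.7, so δ = 1.960 + 0.524 = 2.484.
(Lower-tail contribution to power is negligible for δ > 0.)
δ = d·√n ⇒ d = δ/√n = 2.484/√271 = 0.1509.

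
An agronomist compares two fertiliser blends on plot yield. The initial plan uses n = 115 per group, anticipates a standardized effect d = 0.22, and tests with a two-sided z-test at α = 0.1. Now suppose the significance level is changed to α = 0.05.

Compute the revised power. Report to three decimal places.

δ = d·√(n/2) = 0.22 × √(115/2) = 1.6682 (unchanged). New critical value: z_{0.025} = 1.960.
Revised power = Φ(δ − 1.960) + Φ(−δ − 1.960) = Φ(-0.292) + Φ(-3.628) = 0.3852 + 0.0001 = 0.3854.

Power ≈ 0.385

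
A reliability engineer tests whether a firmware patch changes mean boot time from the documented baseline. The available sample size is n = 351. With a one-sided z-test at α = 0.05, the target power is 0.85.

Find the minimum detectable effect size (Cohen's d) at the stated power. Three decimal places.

Required noncentrality: δ = z_{0.05} + z_{0.15} = 1.645 + 1.036 = 2.681.
δ = d·√n ⇒ d = δ/√n = 2.681/√351 = 0.1431.

d ≈ 0.143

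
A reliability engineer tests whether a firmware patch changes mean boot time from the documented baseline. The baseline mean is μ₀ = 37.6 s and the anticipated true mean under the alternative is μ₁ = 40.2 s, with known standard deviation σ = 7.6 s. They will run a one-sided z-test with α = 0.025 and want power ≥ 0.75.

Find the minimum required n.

Standardized effect: d = |μ₁ − μ₀| / σ = |40.2 − 37.6| / 7.6 = 0.3421
Set Φ(δ − 1.960) = 0.75; then δ − 1.960 = Φ⁻¹(0.75) = 0.674, giving δ = 2.634.
δ = d·√n ⇒ n = (δ/d)² = (2.634 / 0.3421)² = 59.30.
Rounding up, n = 60.

n = 60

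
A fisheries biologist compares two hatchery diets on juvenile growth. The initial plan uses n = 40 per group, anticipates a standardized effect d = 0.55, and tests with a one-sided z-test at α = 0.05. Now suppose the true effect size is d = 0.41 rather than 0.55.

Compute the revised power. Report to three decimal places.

With d = 0.41: δ = d·√(n/2) = 0.41 × √(40/2) = 1.8336. Critical value z_{0.05} = 1.645.
Revised power = P(Z > 1.645 − δ) = Φ(0.189) = 0.5748.

Power ≈ 0.575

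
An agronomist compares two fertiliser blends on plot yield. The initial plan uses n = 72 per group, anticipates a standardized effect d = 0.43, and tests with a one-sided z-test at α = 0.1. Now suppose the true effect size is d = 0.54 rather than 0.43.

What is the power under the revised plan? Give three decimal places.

With d = 0.54: δ = d·√(n/2) = 0.54 × √(72/2) = 3.2400. Critical value z_{0.1} = 1.282.
Revised power = Φ(δ − 1.282) = Φ(1.958) = 0.9749.

Power ≈ 0.975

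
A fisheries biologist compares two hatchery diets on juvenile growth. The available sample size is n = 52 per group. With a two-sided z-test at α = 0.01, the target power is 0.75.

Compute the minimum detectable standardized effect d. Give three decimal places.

Need Φ(δ − 2.576) = 0.75, so δ = 2.576 + 0.674 = 3.250.
(Lower-tail contribution to power is negligible for δ > 0.)
δ = d·√(n/2) ⇒ d = δ/√(n/2) = 3.250/√(52/2) = 0.6374.

d ≈ 0.637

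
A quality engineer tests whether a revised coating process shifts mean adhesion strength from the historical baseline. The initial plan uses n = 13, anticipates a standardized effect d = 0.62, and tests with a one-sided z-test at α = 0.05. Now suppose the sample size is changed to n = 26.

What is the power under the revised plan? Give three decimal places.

With n = 26: δ = d·√n = 0.62 × √26 = 3.1614. Critical value z_{0.05} = 1.645.
Revised power = Φ(δ − 1.645) = Φ(1.517) = 0.9353.

Power ≈ 0.935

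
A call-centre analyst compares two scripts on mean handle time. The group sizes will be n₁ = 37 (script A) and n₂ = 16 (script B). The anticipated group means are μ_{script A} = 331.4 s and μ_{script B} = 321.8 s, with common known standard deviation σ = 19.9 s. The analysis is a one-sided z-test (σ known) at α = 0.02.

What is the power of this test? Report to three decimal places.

Power ≈ 0.329

Standardized effect: d = |μ_{script A} − μ_{script B}| / σ = |331.4 − 321.8| / 19.9 = 0.4824
Noncentrality parameter: δ = d / √(1/n₁ + 1/n₂) = 0.4824 / √(1/37 + 1/16) = 1.6123
One-sided α = 0.02 → critical value z_{0.02} = 2.054.
Power = Φ(δ − 2.054) = Φ(-0.441) = 0.3294.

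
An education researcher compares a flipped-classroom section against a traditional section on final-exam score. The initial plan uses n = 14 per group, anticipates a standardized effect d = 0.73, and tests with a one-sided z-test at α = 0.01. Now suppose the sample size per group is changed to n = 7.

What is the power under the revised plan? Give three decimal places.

Power ≈ 0.168

With n = 7 per group: δ = d·√(n/2) = 0.73 × √(7/2) = 1.3657. Critical value z_{0.01} = 2.326.
Revised power = Φ(δ − 2.326) = Φ(-0.961) = 0.1684.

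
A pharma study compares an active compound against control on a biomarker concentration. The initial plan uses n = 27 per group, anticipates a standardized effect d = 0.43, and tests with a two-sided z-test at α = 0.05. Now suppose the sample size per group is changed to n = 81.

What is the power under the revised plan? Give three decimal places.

With n = 81 per group: δ = d·√(n/2) = 0.43 × √(81/2) = 2.7365. Critical value z_{0.025} = 1.960.
Revised power = Φ(δ − 1.960) + Φ(−δ − 1.960) = Φ(0.777) + Φ(-4.696) = 0.7813 + 0.0000 = 0.7813.

Power ≈ 0.781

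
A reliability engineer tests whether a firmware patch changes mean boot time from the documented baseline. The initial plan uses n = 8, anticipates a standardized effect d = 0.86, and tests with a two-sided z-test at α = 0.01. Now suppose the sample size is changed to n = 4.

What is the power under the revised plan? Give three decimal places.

Power ≈ 0.196

With n = 4: δ = d·√n = 0.86 × √4 = 1.7200. Critical value z_{0.005} = 2.576.
Revised power = Φ(δ − 2.576) + Φ(−δ − 2.576) = Φ(-0.856) + Φ(-4.296) = 0.1960 + 0.0000 = 0.1961.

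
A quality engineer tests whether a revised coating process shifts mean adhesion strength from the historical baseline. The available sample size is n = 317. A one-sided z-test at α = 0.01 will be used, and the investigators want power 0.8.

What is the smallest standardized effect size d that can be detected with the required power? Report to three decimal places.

d ≈ 0.178

Required noncentrality: δ = z_{0.01} + z_{0.20} = 2.326 + 0.842 = 3.168.
δ = d·√n ⇒ d = δ/√n = 3.168/√317 = 0.1779.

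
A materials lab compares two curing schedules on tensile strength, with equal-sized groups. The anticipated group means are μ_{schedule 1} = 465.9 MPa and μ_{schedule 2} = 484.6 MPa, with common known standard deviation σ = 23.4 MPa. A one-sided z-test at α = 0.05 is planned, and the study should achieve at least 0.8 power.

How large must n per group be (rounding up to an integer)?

Standardized effect: d = |μ_{schedule 1} − μ_{schedule 2}| / σ = |465.9 − 484.6| / 23.4 = 0.7991
For power 0.8 need Φ(δ − z_{0.05}) = 0.8, so δ = z_{0.05} + z_{0.20} = 1.645 + 0.842 = 2.486.
δ = d·√(n/2) ⇒ n = 2(δ/d)² = 2 × (2.486 / 0.7991)² = 19.36.
Round up to the next whole unit.

n = 20 per group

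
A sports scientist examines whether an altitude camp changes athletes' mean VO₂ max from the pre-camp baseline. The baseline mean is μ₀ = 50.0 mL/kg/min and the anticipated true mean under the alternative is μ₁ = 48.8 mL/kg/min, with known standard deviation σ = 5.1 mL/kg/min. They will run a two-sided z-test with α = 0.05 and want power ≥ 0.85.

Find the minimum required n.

n = 163

Standardized effect: d = |μ₁ − μ₀| / σ = |48.8 − 50.0| / 5.1 = 0.2353
For power 0.85 need Φ(δ − z_{0.025}) = 0.85, so δ = z_{0.025} + z_{0.15} = 1.960 + 1.036 = 2.996.
(The Φ(−δ − z_{α/2}) term is vanishingly small for δ > 0 and is dropped in the standard sample-size formula.)
δ = d·√n ⇒ n = (δ/d)² = (2.996 / 0.2353)² = 162.17.
Rounding up, n = 163.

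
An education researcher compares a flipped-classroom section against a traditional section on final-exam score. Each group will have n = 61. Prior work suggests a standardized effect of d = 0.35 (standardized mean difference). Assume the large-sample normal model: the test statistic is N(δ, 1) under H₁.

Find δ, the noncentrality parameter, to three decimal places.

δ ≈ 1.933

The noncentrality parameter scales effect size by the design's sample-size factor: δ = d·√(n/2) = 0.35 × √(61/2) = 1.9329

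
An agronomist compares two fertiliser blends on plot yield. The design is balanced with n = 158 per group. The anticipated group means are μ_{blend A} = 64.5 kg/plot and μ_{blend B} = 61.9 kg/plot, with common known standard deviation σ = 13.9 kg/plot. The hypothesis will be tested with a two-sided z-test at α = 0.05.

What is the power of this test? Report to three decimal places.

Standardized effect: d = |μ_{blend A} − μ_{blend B}| / σ = |64.5 − 61.9| / 13.9 = 0.1871
Noncentrality parameter: δ = d·√(n/2) = 0.1871 × √(158/2) = 1.6625
Critical value for a two-sided test at α = 0.05: z_{α/2} = 1.960.
Power = Φ(δ − 1.960) + Φ(−δ − 1.960) = Φ(-0.297) + Φ(-3.623) = 0.3831 + 0.0001 = 0.3832.

Power ≈ 0.383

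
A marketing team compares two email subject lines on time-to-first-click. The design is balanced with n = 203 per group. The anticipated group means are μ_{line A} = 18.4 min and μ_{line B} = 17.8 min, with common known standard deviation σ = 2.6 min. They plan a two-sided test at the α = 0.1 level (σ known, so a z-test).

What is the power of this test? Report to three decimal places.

Power ≈ 0.752

Standardized effect: d = |μ_{line A} − μ_{line B}| / σ = |18.4 − 17.8| / 2.6 = 0.2308
Noncentrality parameter: δ = d·√(n/2) = 0.2308 × √(203/2) = 2.3249
Two-sided α = 0.1 → critical value z_{0.05} = 1.645.
Power = Φ(δ − 1.645) + Φ(−δ − 1.645) = Φ(0.680) + Φ(-3.970) = 0.7518 + 0.0000 = 0.7518.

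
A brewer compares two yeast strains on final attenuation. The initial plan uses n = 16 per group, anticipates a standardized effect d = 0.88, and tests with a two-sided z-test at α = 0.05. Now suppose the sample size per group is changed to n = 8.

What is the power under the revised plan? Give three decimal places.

With n = 8 per group: δ = d·√(n/2) = 0.88 × √(8/2) = 1.7600. Critical value z_{0.025} = 1.960.
Revised power = Φ(δ − 1.960) + Φ(−δ − 1.960) = Φ(-0.200) + Φ(-3.720) = 0.4208 + 0.0001 = 0.4209.

Power ≈ 0.421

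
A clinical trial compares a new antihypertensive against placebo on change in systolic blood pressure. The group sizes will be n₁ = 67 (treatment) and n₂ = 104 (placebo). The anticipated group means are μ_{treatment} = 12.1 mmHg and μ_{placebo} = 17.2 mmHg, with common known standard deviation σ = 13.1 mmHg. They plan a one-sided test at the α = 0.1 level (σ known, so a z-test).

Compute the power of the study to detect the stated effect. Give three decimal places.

Power ≈ 0.886

Standardized effect: d = |μ_{treatment} − μ_{placebo}| / σ = |12.1 − 17.2| / 13.1 = 0.3893
Noncentrality parameter: δ = d / √(1/n₁ + 1/n₂) = 0.3893 / √(1/67 + 1/104) = 2.4852
One-sided α = 0.1 → critical value z_{0.1} = 1.282.
Power = P(Z > 1.282 − δ) = Φ(1.204) = 0.8856.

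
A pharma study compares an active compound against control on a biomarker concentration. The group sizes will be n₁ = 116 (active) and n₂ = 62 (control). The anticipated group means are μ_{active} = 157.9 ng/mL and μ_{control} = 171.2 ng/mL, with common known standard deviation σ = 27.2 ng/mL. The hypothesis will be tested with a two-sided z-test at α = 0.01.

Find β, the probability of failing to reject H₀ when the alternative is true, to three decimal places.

β ≈ 0.297

Standardized effect: d = |μ_{active} − μ_{control}| / σ = |157.9 − 171.2| / 27.2 = 0.4890
Noncentrality parameter: δ = d / √(1/n₁ + 1/n₂) = 0.4890 / √(1/116 + 1/62) = 3.1081
Two-sided α = 0.01 → critical value z_{0.005} = 2.576.
Power = Φ(δ − 2.576) + Φ(−δ − 2.576) = Φ(0.532) + Φ(-5.684) = 0.7027 + 0.0000 = 0.7027.
Type II error: β = 1 − power = 1 − 0.7027 = 0.2973.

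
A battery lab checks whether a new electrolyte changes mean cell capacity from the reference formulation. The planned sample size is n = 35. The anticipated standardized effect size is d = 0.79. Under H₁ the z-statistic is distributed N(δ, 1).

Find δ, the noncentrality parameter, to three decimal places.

δ = d·√n = 0.79 × √35 = 4.6737

δ ≈ 4.674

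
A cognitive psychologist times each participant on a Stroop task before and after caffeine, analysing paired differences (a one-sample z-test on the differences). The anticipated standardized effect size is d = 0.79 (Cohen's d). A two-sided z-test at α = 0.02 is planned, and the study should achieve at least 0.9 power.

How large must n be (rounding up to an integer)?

For power 0.9 need Φ(δ − z_{0.01}) = 0.9, so δ = z_{0.01} + z_{0.10} = 2.326 + 1.282 = 3.608.
(Ignoring the negligible lower-tail rejection probability gives the usual closed-form inversion.)
δ = d·√n ⇒ n = (δ/d)² = (3.608 / 0.79)² = 20.86.
Rounding up, n = 21.

n = 21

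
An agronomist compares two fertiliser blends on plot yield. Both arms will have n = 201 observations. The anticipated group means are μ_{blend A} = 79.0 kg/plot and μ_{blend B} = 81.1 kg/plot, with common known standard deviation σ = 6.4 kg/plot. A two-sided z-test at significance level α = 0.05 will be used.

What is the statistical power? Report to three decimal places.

Standardized effect: d = |μ_{blend A} − μ_{blend B}| / σ = |79.0 − 81.1| / 6.4 = 0.3281
Noncentrality parameter: δ = d·√(n/2) = 0.3281 × √(201/2) = 3.2894
Two-sided α = 0.05 → critical value z_{0.025} = 1.960.
Power = Φ(δ − 1.960) + Φ(−δ − 1.960) = Φ(1.329) + Φ(-5.249) = 0.9082 + 0.0000 = 0.9082.

Power ≈ 0.908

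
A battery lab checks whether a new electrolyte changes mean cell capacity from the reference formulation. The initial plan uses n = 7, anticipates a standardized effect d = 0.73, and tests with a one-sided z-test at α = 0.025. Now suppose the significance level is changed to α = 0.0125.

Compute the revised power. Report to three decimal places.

Power ≈ 0.378

δ = d·√n = 0.73 × √7 = 1.9314 (unchanged). New critical value: z_{0.0125} = 2.241.
Revised power = Φ(δ − 2.241) = Φ(-0.310) = 0.3783.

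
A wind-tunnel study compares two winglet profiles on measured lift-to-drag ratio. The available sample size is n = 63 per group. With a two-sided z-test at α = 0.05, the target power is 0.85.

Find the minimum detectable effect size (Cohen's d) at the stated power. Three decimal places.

Required noncentrality: δ = z_{0.025} + z_{0.15} = 1.960 + 1.036 = 2.996.
(The second rejection-region term Φ(−δ − z_{α/2}) is negligible and dropped.)
δ = d·√(n/2) ⇒ d = δ/√(n/2) = 2.996/√(63/2) = 0.5339.

d ≈ 0.534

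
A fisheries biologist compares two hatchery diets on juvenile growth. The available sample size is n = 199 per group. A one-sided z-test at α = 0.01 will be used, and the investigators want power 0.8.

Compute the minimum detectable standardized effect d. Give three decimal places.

d ≈ 0.318

Need Φ(δ − 2.326) = 0.8, so δ = 2.326 + 0.842 = 3.168.
δ = d·√(n/2) ⇒ d = δ/√(n/2) = 3.168/√(199/2) = 0.3176.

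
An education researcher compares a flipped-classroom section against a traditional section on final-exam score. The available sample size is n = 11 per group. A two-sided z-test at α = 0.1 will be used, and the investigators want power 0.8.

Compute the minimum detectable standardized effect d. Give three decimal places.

d ≈ 1.060

Need Φ(δ − 1.645) = 0.8, so δ = 1.645 + 0.842 = 2.486.
(Lower-tail contribution to power is negligible for δ > 0.)
δ = d·√(n/2) ⇒ d = δ/√(n/2) = 2.486/√(11/2) = 1.0602.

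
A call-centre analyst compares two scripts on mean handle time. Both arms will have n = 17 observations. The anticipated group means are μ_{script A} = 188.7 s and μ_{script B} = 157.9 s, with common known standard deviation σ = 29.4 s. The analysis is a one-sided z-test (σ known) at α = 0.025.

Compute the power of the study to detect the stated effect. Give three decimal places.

Standardized effect: d = |μ_{script A} − μ_{script B}| / σ = |188.7 − 157.9| / 29.4 = 1.0476
Noncentrality parameter: δ = d·√(n/2) = 1.0476 × √(17/2) = 3.0543
One-sided α = 0.025 → critical value z_{0.025} = 1.960.
Power = P(Z > 1.960 − δ) = Φ(1.094) = 0.8631.

Power ≈ 0.863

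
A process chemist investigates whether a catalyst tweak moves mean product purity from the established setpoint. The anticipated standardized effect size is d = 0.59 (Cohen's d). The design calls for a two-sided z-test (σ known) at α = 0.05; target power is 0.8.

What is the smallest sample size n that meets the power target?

For power 0.8 need Φ(δ − z_{0.025}) = 0.8, so δ = z_{0.025} + z_{0.20} = 1.960 + 0.842 = 2.802.
(The Φ(−δ − z_{α/2}) term is vanishingly small for δ > 0 and is dropped in the standard sample-size formula.)
δ = d·√n ⇒ n = (δ/d)² = (2.802 / 0.59)² = 22.55.
Rounding up, n = 23.

n = 23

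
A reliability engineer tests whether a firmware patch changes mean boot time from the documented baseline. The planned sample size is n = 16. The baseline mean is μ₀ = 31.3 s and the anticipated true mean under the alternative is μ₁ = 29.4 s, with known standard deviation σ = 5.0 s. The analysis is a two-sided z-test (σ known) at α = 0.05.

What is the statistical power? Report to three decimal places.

Power ≈ 0.330

Standardized effect: d = |μ₁ − μ₀| / σ = |29.4 − 31.3| / 5.0 = 0.3800
Noncentrality parameter: δ = d·√n = 0.3800 × √16 = 1.5200
Critical value for a two-sided test at α = 0.05: z_{α/2} = 1.960.
Power = Φ(δ − 1.960) + Φ(−δ − 1.960) = Φ(-0.440) + Φ(-3.480) = 0.3300 + 0.0003 = 0.3302.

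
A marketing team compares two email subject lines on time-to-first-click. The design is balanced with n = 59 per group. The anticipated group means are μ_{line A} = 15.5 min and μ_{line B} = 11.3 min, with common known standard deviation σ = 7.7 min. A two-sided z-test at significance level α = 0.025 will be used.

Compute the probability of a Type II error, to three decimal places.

β ≈ 0.235

Standardized effect: d = |μ_{line A} − μ_{line B}| / σ = |15.5 − 11.3| / 7.7 = 0.5455
Noncentrality parameter: δ = d·√(n/2) = 0.5455 × √(59/2) = 2.9626
Critical value for a two-sided test at α = 0.025: z_{α/2} = 2.241.
Power = Φ(δ − 2.241) + Φ(−δ − 2.241) = Φ(0.721) + Φ(-5.204) = 0.7646 + 0.0000 = 0.7646.
Type II error: β = 1 − power = 1 − 0.7646 = 0.2354.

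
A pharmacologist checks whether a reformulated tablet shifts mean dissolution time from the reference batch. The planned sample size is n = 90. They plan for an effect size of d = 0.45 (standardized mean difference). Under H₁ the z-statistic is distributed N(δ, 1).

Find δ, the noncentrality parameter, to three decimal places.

δ ≈ 4.269

The noncentrality parameter scales effect size by the design's sample-size factor: δ = d·√n = 0.45 × √90 = 4.2691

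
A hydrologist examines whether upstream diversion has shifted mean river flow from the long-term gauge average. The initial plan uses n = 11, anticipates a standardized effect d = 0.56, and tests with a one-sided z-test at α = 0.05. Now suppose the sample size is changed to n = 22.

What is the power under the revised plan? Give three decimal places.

With n = 22: δ = d·√n = 0.56 × √22 = 2.6266. Critical value z_{0.05} = 1.645.
Revised power = Φ(δ − 1.645) = Φ(0.982) = 0.8369.

Power ≈ 0.837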